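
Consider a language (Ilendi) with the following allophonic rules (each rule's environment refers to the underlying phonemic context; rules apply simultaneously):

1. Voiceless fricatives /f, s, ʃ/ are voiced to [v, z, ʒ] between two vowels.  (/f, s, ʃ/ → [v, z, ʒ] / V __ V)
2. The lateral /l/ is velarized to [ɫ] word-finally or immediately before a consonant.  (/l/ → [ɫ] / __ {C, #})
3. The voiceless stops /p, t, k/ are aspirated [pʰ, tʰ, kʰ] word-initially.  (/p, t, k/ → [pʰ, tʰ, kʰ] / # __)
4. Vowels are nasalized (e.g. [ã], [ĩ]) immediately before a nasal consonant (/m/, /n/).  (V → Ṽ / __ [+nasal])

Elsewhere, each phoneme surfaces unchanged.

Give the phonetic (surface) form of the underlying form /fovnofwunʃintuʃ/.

/f/ (word-initial): rule 1 targets it, but not between two vowels → unchanged [f].
/o/ — between /f/ and /v/; rule 4 does not apply here → [o].
/v/ (between /o/ and /n/) is unaffected → [v].
/n/ stays [n].
/o/ (between /n/ and /f/) fails the environment for rule 4, so it stays [o].
/f/ (between /o/ and /w/) is in the target of rule 1 but the environment (between two vowels) is not met → [f].
/w/ — not in any rule's target class → [w].
/u/ (between /w/ and /n/) occurs before a nasal consonant → [ũ] by rule 4.
/n/ (between /u/ and /ʃ/) is unaffected → [n].
/ʃ/ (between /n/ and /i/): rule 1 targets it, but not between two vowels → unchanged [ʃ].
/i/ — between /ʃ/ and /n/, before a nasal consonant — surfaces as [ĩ] (rule 4).
/n/ — not in any rule's target class → [n].
/t/ (between /n/ and /u/) fails the environment for rule 3, so it stays [t].
/u/ (between /t/ and /ʃ/) is in the target of rule 4 but the environment (before a nasal consonant) is not met → [u].
/ʃ/ (word-final): rule 1 targets it, but not between two vowels → unchanged [ʃ].

[fovnofwũnʃĩntuʃ]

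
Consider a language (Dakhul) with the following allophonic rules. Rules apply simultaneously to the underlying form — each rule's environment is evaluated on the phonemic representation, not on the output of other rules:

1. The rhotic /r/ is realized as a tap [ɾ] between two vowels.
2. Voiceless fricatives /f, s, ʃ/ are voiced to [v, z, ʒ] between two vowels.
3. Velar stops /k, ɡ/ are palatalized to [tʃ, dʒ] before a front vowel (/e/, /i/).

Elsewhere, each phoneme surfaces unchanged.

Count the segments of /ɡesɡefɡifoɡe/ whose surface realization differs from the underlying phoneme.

Segments that undergo a rule: /ɡ/ → [dʒ] (rule 3); /ɡ/ → [dʒ] (rule 3); /ɡ/ → [dʒ] (rule 3); /f/ → [v] (rule 2); /ɡ/ → [dʒ] (rule 3).
All other segments surface unchanged.

5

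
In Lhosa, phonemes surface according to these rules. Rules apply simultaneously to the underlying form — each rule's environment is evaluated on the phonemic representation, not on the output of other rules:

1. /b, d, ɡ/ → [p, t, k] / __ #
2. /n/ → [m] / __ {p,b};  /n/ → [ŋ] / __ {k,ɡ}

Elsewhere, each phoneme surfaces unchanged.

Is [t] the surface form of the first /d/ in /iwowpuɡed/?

Yes

/d/ (word-final): word-finally, so rule 1 applies → [t].
The actual realization is [t], which matches [t].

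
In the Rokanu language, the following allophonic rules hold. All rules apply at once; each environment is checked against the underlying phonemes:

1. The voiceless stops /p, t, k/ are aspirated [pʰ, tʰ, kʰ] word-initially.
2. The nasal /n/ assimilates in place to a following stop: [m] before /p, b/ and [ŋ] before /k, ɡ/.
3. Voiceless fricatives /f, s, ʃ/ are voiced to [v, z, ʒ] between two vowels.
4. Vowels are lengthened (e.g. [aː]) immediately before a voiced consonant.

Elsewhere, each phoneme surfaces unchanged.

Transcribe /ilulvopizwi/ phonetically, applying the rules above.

/i/ (word-initial) occurs before a voiced consonant → [iː] by rule 4.
/l/ (between /i/ and /u/): no rule targets it → [l].
/u/ (between /l/ and /l/): before a voiced consonant, so rule 4 applies → [uː].
/l/ stays [l].
/v/ (between /l/ and /o/) is unaffected → [v].
/o/ — between /v/ and /p/; rule 4 does not apply here → [o].
/p/ (between /o/ and /i/) fails the environment for rule 1, so it stays [p].
Rule 4 applies to /i/ (between /p/ and /z/: before a voiced consonant) → [iː].
/z/ (between /i/ and /w/): no rule targets it → [z].
/w/ — not in any rule's target class → [w].
/i/ (word-final) is in the target of rule 4 but the environment (before a voiced consonant) is not met → [i].

[iːluːlvopiːzwi]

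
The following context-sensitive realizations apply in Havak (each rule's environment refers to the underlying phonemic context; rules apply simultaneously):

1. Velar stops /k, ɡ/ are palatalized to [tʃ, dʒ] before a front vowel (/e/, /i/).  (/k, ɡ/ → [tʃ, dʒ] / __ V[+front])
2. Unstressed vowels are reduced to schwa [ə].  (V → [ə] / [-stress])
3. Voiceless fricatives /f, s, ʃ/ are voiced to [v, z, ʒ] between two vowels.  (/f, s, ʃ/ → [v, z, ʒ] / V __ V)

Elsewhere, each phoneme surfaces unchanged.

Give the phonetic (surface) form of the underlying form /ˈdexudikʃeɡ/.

[ˈdexədəkʃəɡ]

/e/ (between /d/ and /x/): rule 2 targets it, but not in an unstressed syllable → unchanged [e].
Rule 2 applies to /u/ (between /x/ and /d/: in an unstressed syllable) → [ə].
/i/ (between /d/ and /k/): in an unstressed syllable, so rule 2 applies → [ə].
/k/ (between /i/ and /ʃ/) is in the target of rule 1 but the environment (before a front vowel) is not met → [k].
/ʃ/ (between /k/ and /e/) is in the target of rule 3 but the environment (between two vowels) is not met → [ʃ].
/e/ — between /ʃ/ and /ɡ/, in an unstressed syllable — surfaces as [ə] (rule 2).
/ɡ/ (word-final) fails the environment for rule 1, so it stays [ɡ].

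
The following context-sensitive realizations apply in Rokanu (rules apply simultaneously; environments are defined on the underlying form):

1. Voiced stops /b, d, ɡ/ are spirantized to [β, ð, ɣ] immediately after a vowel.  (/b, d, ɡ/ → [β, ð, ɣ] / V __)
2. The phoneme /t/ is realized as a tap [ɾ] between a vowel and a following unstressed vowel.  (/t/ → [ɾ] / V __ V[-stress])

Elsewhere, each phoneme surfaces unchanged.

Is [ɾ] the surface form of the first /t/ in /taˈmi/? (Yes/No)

/t/ (word-initial) is in the target of rule 2 but the environment (between a vowel and a following unstressed vowel) is not met → [t].
The actual realization is [t], not [ɾ].

No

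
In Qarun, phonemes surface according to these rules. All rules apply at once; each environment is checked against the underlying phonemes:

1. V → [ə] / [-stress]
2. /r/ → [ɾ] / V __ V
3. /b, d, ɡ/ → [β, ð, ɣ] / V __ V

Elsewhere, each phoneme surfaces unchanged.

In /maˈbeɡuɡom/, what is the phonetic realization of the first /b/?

[β]

/b/ (between /a/ and /e/): between two vowels, so rule 3 applies → [β].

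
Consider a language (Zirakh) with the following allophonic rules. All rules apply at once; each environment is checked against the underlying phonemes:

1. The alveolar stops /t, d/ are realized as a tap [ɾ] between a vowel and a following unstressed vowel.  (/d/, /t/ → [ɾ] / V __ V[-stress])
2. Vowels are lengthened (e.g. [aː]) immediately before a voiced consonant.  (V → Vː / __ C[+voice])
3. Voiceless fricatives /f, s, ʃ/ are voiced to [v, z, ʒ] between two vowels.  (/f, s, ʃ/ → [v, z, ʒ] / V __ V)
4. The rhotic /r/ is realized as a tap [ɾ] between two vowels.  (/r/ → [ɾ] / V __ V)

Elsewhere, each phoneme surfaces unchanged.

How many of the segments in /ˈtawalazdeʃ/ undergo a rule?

3

Segments that undergo a rule: /a/ → [aː] (rule 2); /a/ → [aː] (rule 2); /a/ → [aː] (rule 2).
All other segments surface unchanged.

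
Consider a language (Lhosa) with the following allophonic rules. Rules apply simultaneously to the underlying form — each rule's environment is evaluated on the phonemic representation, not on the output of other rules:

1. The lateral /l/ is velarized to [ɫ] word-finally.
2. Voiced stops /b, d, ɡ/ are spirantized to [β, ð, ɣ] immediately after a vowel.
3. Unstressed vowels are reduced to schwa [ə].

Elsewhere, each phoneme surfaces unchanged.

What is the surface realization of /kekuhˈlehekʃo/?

/k/ — not in any rule's target class → [k].
/e/ (between /k/ and /k/) occurs in an unstressed syllable → [ə] by rule 3.
/k/ (between /e/ and /u/) is unaffected → [k].
/u/ (between /k/ and /h/): in an unstressed syllable, so rule 3 applies → [ə].
/h/ (between /u/ and /l/): no rule targets it → [h].
/l/ — between /h/ and /e/; rule 1 does not apply here → [l].
/e/ — between /l/ and /h/; rule 3 does not apply here → [e].
/h/ (between /e/ and /e/) is unaffected → [h].
/e/ (between /h/ and /k/) occurs in an unstressed syllable → [ə] by rule 3.
/k/ stays [k].
/ʃ/ (between /k/ and /o/) is unaffected → [ʃ].
/o/ — word-final, in an unstressed syllable — surfaces as [ə] (rule 3).

[kəkəhˈlehəkʃə]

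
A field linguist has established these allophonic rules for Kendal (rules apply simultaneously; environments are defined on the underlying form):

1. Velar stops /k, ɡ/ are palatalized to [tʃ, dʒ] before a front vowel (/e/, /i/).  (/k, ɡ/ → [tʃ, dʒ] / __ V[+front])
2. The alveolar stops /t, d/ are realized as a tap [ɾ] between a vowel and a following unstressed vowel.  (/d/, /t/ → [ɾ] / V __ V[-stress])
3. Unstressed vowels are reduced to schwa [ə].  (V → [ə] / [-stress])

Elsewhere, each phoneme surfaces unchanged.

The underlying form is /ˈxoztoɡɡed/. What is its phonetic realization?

/x/ stays [x].
/o/ (between /x/ and /z/): rule 3 targets it, but not in an unstressed syllable → unchanged [o].
/z/ (between /o/ and /t/): no rule targets it → [z].
/t/ — between /z/ and /o/; rule 2 does not apply here → [t].
/o/ meets the environment for rule 3 (in an unstressed syllable) → [ə].
/ɡ/ (between /o/ and /ɡ/) is in the target of rule 1 but the environment (before a front vowel) is not met → [ɡ].
/ɡ/ meets the environment for rule 1 (before a front vowel) → [dʒ].
/e/ (between /ɡ/ and /d/): in an unstressed syllable, so rule 3 applies → [ə].
/d/ — word-final; rule 2 does not apply here → [d].

[ˈxoztəɡdʒəd]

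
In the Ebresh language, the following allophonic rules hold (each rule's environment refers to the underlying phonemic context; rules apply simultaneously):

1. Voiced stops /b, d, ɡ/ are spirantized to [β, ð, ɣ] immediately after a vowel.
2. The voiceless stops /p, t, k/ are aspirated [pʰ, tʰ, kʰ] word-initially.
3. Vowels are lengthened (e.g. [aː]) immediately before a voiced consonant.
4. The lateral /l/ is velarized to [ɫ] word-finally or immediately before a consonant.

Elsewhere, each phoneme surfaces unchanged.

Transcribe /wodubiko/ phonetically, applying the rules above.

[woːðuːβiko]

/w/ — not in any rule's target class → [w].
Rule 3 applies to /o/ (between /w/ and /d/: before a voiced consonant) → [oː].
/d/ (between /o/ and /u/) occurs immediately after a vowel → [ð] by rule 1.
/u/ (between /d/ and /b/): before a voiced consonant, so rule 3 applies → [uː].
/b/ — between /u/ and /i/, immediately after a vowel — surfaces as [β] (rule 1).
/i/ (between /b/ and /k/) is in the target of rule 3 but the environment (before a voiced consonant) is not met → [i].
/k/ — between /i/ and /o/; rule 2 does not apply here → [k].
/o/ — word-final; rule 3 does not apply here → [o].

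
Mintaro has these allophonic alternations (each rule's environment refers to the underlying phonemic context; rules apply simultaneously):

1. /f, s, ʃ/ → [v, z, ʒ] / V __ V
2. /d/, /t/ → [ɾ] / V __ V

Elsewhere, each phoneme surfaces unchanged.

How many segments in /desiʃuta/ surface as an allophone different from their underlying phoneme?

Segments that undergo a rule: /s/ → [z] (rule 1); /ʃ/ → [ʒ] (rule 1); /t/ → [ɾ] (rule 2).
All other segments surface unchanged.

3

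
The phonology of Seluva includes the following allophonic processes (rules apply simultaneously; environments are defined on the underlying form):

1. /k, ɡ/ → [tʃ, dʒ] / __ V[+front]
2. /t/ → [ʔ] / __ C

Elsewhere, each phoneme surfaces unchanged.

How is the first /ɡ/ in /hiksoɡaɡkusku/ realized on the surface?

[ɡ]

/ɡ/ (between /o/ and /a/) is in the target of rule 1 but the environment (before a front vowel) is not met → [ɡ].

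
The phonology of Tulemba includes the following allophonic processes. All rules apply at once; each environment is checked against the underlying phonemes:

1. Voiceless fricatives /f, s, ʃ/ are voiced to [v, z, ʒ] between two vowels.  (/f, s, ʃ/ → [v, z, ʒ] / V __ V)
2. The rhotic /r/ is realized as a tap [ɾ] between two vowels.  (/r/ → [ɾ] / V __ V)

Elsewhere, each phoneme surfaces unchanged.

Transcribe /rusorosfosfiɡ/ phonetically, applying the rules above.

/r/ (word-initial): rule 2 targets it, but not between two vowels → unchanged [r].
/u/ stays [u].
/s/ — between /u/ and /o/, between two vowels — surfaces as [z] (rule 1).
/o/ — not in any rule's target class → [o].
Rule 2 applies to /r/ (between /o/ and /o/: between two vowels) → [ɾ].
/o/ stays [o].
/s/ (between /o/ and /f/) fails the environment for rule 1, so it stays [s].
/f/ (between /s/ and /o/): rule 1 targets it, but not between two vowels → unchanged [f].
/o/ — not in any rule's target class → [o].
/s/ — between /o/ and /f/; rule 1 does not apply here → [s].
/f/ (between /s/ and /i/) fails the environment for rule 1, so it stays [f].
/i/ stays [i].
/ɡ/ — not in any rule's target class → [ɡ].

[ruzoɾosfosfiɡ]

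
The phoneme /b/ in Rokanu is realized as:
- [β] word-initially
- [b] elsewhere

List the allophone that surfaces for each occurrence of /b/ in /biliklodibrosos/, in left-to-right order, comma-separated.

Occurrence 1 (position 1): word-initially → [β].
Occurrence 2 (position 10): no conditioning environment matches → elsewhere allophone [b].

[β], [b]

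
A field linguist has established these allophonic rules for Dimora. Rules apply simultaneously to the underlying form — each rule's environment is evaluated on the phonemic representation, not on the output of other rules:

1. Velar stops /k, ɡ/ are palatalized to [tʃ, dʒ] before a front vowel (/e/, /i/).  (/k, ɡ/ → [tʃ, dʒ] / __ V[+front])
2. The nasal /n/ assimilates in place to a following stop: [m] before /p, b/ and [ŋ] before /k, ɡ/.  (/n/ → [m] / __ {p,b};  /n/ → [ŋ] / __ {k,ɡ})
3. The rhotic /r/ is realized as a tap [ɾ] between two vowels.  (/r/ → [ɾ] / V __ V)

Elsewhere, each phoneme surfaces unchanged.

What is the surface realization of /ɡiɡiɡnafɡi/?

Rule 1 applies to /ɡ/ (word-initial: before a front vowel) → [dʒ].
Rule 1 applies to /ɡ/ (between /i/ and /i/: before a front vowel) → [dʒ].
/ɡ/ (between /i/ and /n/): rule 1 targets it, but not before a front vowel → unchanged [ɡ].
/n/ (between /ɡ/ and /a/): rule 2 targets it, but not before a labial or velar stop → unchanged [n].
/ɡ/ meets the environment for rule 1 (before a front vowel) → [dʒ].

[dʒidʒiɡnafdʒi]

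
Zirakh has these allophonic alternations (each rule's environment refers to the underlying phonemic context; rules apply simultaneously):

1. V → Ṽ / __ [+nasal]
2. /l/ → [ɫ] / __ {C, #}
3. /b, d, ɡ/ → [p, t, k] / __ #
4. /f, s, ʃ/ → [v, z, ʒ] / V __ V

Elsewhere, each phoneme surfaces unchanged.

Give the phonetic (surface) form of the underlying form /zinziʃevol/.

Rule 1 applies to /i/ (between /z/ and /n/: before a nasal consonant) → [ĩ].
/i/ (between /z/ and /ʃ/): rule 1 targets it, but not before a nasal consonant → unchanged [i].
Rule 4 applies to /ʃ/ (between /i/ and /e/: between two vowels) → [ʒ].
/e/ (between /ʃ/ and /v/) is in the target of rule 1 but the environment (before a nasal consonant) is not met → [e].
/o/ (between /v/ and /l/) is in the target of rule 1 but the environment (before a nasal consonant) is not met → [o].
/l/ (word-final) occurs word-finally or immediately before a consonant → [ɫ] by rule 2.

[zĩnziʒevoɫ]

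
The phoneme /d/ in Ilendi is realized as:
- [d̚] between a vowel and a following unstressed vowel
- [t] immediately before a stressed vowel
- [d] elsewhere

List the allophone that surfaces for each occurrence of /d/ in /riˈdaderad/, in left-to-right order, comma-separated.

Occurrence 1 (position 3): immediately before a stressed vowel → [t].
Occurrence 2 (position 5): between a vowel and a following unstressed vowel → [d̚].
Occurrence 3 (position 9): no conditioning environment matches → elsewhere allophone [d].

[t], [d̚], [d]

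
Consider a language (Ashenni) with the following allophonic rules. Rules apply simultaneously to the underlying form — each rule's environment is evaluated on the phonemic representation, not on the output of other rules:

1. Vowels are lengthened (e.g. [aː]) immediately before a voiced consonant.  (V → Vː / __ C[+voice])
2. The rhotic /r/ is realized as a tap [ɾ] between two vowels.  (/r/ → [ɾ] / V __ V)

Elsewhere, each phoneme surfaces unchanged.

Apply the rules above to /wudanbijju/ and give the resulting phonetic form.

[wuːdaːnbiːjju]

/u/ meets the environment for rule 1 (before a voiced consonant) → [uː].
/a/ (between /d/ and /n/) occurs before a voiced consonant → [aː] by rule 1.
/i/ meets the environment for rule 1 (before a voiced consonant) → [iː].
/u/ (word-final) is in the target of rule 1 but the environment (before a voiced consonant) is not met → [u].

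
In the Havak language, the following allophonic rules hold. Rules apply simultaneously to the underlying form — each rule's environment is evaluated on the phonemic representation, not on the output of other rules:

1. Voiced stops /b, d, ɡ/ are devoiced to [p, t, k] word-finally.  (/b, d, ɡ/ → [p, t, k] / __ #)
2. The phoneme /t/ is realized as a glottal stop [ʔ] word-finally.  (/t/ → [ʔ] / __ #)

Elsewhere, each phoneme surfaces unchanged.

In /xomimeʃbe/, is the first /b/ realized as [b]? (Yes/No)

Yes

/b/ (between /ʃ/ and /e/): rule 1 targets it, but not word-finally → unchanged [b].
The actual realization is [b], which matches [b].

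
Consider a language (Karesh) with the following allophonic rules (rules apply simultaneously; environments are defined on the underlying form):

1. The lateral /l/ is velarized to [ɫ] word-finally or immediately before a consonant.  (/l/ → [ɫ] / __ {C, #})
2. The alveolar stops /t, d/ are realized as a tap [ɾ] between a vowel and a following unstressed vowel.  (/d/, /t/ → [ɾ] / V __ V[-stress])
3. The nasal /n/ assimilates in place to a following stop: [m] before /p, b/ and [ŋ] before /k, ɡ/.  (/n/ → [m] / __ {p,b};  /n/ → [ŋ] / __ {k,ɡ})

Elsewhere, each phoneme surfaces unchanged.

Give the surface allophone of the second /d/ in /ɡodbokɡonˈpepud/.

[d]

/d/ (word-final) is in the target of rule 2 but the environment (between a vowel and a following unstressed vowel) is not met → [d].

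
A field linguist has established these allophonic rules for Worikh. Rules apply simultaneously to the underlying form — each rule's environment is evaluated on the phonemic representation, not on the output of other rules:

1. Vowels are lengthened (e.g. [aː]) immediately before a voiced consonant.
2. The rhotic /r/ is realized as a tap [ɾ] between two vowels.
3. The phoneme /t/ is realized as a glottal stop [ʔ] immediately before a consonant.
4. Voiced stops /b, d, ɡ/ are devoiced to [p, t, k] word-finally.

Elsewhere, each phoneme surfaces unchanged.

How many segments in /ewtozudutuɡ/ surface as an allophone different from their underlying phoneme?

Segments that undergo a rule: /e/ → [eː] (rule 1); /o/ → [oː] (rule 1); /u/ → [uː] (rule 1); /u/ → [uː] (rule 1); /ɡ/ → [k] (rule 4).
All other segments surface unchanged.

5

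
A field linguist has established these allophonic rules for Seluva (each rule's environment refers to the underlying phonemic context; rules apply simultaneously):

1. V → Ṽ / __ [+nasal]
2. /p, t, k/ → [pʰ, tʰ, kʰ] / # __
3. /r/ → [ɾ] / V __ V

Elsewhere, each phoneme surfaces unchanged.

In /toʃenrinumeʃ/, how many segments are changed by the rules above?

Segments that undergo a rule: /t/ → [tʰ] (rule 2); /e/ → [ẽ] (rule 1); /i/ → [ĩ] (rule 1); /u/ → [ũ] (rule 1).
All other segments surface unchanged.

4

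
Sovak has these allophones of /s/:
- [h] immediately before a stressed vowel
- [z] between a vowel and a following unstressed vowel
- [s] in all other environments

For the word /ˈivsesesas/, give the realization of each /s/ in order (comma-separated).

[s], [z], [z], [s]

Occurrence 1 (position 3): no conditioning environment matches → elsewhere allophone [s].
Occurrence 2 (position 5): between a vowel and a following unstressed vowel → [z].
Occurrence 3 (position 7): between a vowel and a following unstressed vowel → [z].
Occurrence 4 (position 9): no conditioning environment matches → elsewhere allophone [s].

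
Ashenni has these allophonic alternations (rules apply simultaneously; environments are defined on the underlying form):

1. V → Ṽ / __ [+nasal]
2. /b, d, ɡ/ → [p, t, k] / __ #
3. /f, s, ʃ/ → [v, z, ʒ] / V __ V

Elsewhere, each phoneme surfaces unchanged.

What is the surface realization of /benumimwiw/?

/b/ — word-initial; rule 2 does not apply here → [b].
Rule 1 applies to /e/ (between /b/ and /n/: before a nasal consonant) → [ẽ].
/n/ (between /e/ and /u/): no rule targets it → [n].
/u/ (between /n/ and /m/): before a nasal consonant, so rule 1 applies → [ũ].
/m/ stays [m].
/i/ meets the environment for rule 1 (before a nasal consonant) → [ĩ].
/m/ stays [m].
/w/ (between /m/ and /i/): no rule targets it → [w].
/i/ (between /w/ and /w/): rule 1 targets it, but not before a nasal consonant → unchanged [i].
/w/ (word-final): no rule targets it → [w].

[bẽnũmĩmwiw]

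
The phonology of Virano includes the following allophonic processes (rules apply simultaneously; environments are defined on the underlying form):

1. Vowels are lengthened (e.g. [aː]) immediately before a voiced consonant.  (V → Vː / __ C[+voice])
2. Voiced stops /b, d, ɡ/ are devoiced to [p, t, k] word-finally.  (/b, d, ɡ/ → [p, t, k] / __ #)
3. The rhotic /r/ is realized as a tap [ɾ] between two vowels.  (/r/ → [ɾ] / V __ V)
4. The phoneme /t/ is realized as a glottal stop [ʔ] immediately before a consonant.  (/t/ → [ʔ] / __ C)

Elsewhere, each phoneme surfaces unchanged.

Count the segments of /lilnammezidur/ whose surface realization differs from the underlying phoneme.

Segments that undergo a rule: /i/ → [iː] (rule 1); /a/ → [aː] (rule 1); /e/ → [eː] (rule 1); /i/ → [iː] (rule 1); /u/ → [uː] (rule 1).
All other segments surface unchanged.

5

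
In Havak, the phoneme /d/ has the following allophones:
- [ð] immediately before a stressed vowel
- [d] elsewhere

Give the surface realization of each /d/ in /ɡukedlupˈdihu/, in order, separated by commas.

Occurrence 1 (position 5): no conditioning environment matches → elsewhere allophone [d].
Occurrence 2 (position 9): immediately before a stressed vowel → [ð].

[d], [ð]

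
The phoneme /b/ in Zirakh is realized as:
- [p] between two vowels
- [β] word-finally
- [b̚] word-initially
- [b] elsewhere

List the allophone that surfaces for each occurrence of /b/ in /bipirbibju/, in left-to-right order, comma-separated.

[b̚], [b], [b]

Occurrence 1 (position 1): word-initially → [b̚].
Occurrence 2 (position 6): no conditioning environment matches → elsewhere allophone [b].
Occurrence 3 (position 8): no conditioning environment matches → elsewhere allophone [b].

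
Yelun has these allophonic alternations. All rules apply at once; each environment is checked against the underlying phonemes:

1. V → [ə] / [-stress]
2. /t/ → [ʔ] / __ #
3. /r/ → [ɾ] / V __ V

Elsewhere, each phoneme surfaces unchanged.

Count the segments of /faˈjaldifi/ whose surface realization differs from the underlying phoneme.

Segments that undergo a rule: /a/ → [ə] (rule 1); /i/ → [ə] (rule 1); /i/ → [ə] (rule 1).
All other segments surface unchanged.

3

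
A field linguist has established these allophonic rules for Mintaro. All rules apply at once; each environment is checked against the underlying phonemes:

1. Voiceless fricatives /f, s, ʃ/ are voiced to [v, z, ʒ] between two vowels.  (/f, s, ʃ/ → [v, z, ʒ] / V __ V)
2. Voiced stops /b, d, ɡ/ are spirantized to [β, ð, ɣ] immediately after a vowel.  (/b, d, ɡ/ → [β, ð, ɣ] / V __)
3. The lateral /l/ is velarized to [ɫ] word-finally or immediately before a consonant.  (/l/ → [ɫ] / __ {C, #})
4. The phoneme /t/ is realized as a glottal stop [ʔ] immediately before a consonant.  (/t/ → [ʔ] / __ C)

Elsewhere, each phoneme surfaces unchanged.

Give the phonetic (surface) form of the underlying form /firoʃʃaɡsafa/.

/f/ (word-initial): rule 1 targets it, but not between two vowels → unchanged [f].
/i/ (between /f/ and /r/) is unaffected → [i].
/r/ (between /i/ and /o/) is unaffected → [r].
/o/ — not in any rule's target class → [o].
/ʃ/ — between /o/ and /ʃ/; rule 1 does not apply here → [ʃ].
/ʃ/ (between /ʃ/ and /a/) fails the environment for rule 1, so it stays [ʃ].
/a/ — not in any rule's target class → [a].
/ɡ/ meets the environment for rule 2 (immediately after a vowel) → [ɣ].
/s/ — between /ɡ/ and /a/; rule 1 does not apply here → [s].
/a/ — not in any rule's target class → [a].
/f/ meets the environment for rule 1 (between two vowels) → [v].
/a/ — not in any rule's target class → [a].

[firoʃʃaɣsava]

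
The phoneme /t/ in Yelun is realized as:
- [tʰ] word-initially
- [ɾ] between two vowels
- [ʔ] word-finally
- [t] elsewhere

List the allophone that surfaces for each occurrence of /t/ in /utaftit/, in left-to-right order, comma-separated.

[ɾ], [t], [ʔ]

Occurrence 1 (position 2): between two vowels → [ɾ].
Occurrence 2 (position 5): no conditioning environment matches → elsewhere allophone [t].
Occurrence 3 (position 7): word-finally → [ʔ].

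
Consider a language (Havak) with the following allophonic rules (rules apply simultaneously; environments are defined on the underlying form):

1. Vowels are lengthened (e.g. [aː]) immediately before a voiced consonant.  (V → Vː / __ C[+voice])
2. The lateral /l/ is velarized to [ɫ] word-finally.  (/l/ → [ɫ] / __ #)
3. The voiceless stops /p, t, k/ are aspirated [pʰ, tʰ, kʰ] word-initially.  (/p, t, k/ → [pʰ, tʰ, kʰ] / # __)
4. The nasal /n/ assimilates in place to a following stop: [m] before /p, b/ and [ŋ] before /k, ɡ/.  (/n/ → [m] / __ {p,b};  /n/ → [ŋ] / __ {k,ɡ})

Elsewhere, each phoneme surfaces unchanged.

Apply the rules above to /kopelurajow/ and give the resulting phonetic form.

[kʰopeːluːraːjoːw]

/k/ (word-initial) occurs word-initially → [kʰ] by rule 3.
/o/ (between /k/ and /p/) is in the target of rule 1 but the environment (before a voiced consonant) is not met → [o].
/p/ (between /o/ and /e/) is in the target of rule 3 but the environment (word-initially) is not met → [p].
/e/ — between /p/ and /l/, before a voiced consonant — surfaces as [eː] (rule 1).
/l/ (between /e/ and /u/) fails the environment for rule 2, so it stays [l].
Rule 1 applies to /u/ (between /l/ and /r/: before a voiced consonant) → [uː].
/a/ (between /r/ and /j/) occurs before a voiced consonant → [aː] by rule 1.
/o/ (between /j/ and /w/): before a voiced consonant, so rule 1 applies → [oː].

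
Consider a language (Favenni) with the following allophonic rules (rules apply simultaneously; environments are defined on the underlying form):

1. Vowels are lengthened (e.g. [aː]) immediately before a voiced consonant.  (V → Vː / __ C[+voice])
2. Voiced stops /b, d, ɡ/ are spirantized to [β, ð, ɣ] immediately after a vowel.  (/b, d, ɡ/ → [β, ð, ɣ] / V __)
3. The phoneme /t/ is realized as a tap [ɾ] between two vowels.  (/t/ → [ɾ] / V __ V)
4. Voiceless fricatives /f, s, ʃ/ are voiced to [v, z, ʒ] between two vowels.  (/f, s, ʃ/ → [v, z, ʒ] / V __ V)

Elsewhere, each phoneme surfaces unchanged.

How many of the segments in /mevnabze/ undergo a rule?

Segments that undergo a rule: /e/ → [eː] (rule 1); /a/ → [aː] (rule 1); /b/ → [β] (rule 2).
All other segments surface unchanged.

3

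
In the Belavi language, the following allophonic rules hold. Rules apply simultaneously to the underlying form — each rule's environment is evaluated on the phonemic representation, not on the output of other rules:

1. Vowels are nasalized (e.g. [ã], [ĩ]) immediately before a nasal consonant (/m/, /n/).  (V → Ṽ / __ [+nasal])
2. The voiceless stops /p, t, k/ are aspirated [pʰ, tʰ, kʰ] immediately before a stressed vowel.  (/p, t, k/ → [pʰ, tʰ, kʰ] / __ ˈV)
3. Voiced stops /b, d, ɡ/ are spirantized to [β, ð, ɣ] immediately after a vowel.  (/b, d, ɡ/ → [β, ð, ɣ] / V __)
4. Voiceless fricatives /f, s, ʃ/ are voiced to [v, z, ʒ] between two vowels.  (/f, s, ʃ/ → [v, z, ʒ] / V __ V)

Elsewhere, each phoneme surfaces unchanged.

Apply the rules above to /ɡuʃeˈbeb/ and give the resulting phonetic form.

[ɡuʒeˈβeβ]

/ɡ/ (word-initial) fails the environment for rule 3, so it stays [ɡ].
/u/ (between /ɡ/ and /ʃ/) fails the environment for rule 1, so it stays [u].
/ʃ/ (between /u/ and /e/) occurs between two vowels → [ʒ] by rule 4.
/e/ (between /ʃ/ and /b/) fails the environment for rule 1, so it stays [e].
/b/ (between /e/ and /e/) occurs immediately after a vowel → [β] by rule 3.
/e/ (between /b/ and /b/) is in the target of rule 1 but the environment (before a nasal consonant) is not met → [e].
/b/ (word-final): immediately after a vowel, so rule 3 applies → [β].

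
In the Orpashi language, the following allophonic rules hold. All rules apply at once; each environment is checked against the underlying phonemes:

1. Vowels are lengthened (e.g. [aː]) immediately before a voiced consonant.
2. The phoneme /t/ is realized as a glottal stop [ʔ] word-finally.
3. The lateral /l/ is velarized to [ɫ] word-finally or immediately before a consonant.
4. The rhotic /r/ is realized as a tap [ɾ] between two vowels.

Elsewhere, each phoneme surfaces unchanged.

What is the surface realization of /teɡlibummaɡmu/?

/t/ — word-initial; rule 2 does not apply here → [t].
/e/ (between /t/ and /ɡ/): before a voiced consonant, so rule 1 applies → [eː].
/ɡ/ (between /e/ and /l/): no rule targets it → [ɡ].
/l/ (between /ɡ/ and /i/) fails the environment for rule 3, so it stays [l].
/i/ (between /l/ and /b/) occurs before a voiced consonant → [iː] by rule 1.
/b/ (between /i/ and /u/): no rule targets it → [b].
/u/ — between /b/ and /m/, before a voiced consonant — surfaces as [uː] (rule 1).
/m/ (between /u/ and /m/): no rule targets it → [m].
/m/ (between /m/ and /a/): no rule targets it → [m].
/a/ (between /m/ and /ɡ/): before a voiced consonant, so rule 1 applies → [aː].
/ɡ/ (between /a/ and /m/): no rule targets it → [ɡ].
/m/ (between /ɡ/ and /u/) is unaffected → [m].
/u/ (word-final) is in the target of rule 1 but the environment (before a voiced consonant) is not met → [u].

[teːɡliːbuːmmaːɡmu]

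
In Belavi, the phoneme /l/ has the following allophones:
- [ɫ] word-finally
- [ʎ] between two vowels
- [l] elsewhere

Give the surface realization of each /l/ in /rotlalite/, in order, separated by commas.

Occurrence 1 (position 4): no conditioning environment matches → elsewhere allophone [l].
Occurrence 2 (position 6): between two vowels → [ʎ].

[l], [ʎ]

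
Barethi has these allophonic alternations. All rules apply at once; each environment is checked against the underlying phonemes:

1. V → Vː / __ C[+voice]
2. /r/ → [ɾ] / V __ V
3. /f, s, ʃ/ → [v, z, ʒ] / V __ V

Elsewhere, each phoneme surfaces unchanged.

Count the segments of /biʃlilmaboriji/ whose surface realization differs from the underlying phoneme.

5

Segments that undergo a rule: /i/ → [iː] (rule 1); /a/ → [aː] (rule 1); /o/ → [oː] (rule 1); /r/ → [ɾ] (rule 2); /i/ → [iː] (rule 1).
All other segments surface unchanged.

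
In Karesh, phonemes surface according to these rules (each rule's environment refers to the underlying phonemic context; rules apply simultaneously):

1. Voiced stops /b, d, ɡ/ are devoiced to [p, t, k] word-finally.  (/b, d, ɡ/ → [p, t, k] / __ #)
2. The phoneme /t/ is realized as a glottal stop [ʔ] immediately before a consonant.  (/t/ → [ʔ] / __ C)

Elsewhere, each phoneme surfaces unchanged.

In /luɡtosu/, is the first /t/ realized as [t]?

Yes

/t/ (between /ɡ/ and /o/) is in the target of rule 2 but the environment (immediately before a consonant) is not met → [t].
The actual realization is [t], which matches [t].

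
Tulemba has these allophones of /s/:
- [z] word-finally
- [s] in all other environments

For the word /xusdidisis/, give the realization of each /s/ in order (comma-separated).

Occurrence 1 (position 3): no conditioning environment matches → elsewhere allophone [s].
Occurrence 2 (position 8): no conditioning environment matches → elsewhere allophone [s].
Occurrence 3 (position 10): word-finally → [z].

[s], [s], [z]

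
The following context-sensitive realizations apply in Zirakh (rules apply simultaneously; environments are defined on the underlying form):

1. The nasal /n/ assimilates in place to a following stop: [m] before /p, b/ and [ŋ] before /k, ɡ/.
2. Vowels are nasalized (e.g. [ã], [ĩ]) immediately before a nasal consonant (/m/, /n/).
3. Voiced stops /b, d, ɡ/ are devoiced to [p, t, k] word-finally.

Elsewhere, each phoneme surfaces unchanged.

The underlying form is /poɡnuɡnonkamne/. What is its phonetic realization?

/p/ stays [p].
/o/ — between /p/ and /ɡ/; rule 2 does not apply here → [o].
/ɡ/ (between /o/ and /n/) fails the environment for rule 3, so it stays [ɡ].
/n/ (between /ɡ/ and /u/) fails the environment for rule 1, so it stays [n].
/u/ (between /n/ and /ɡ/): rule 2 targets it, but not before a nasal consonant → unchanged [u].
/ɡ/ (between /u/ and /n/) fails the environment for rule 3, so it stays [ɡ].
/n/ (between /ɡ/ and /o/): rule 1 targets it, but not before a labial or velar stop → unchanged [n].
/o/ — between /n/ and /n/, before a nasal consonant — surfaces as [õ] (rule 2).
/n/ (between /o/ and /k/): before a labial or velar stop, so rule 1 applies → [ŋ].
/k/ — not in any rule's target class → [k].
Rule 2 applies to /a/ (between /k/ and /m/: before a nasal consonant) → [ã].
/m/ stays [m].
/n/ (between /m/ and /e/): rule 1 targets it, but not before a labial or velar stop → unchanged [n].
/e/ (word-final): rule 2 targets it, but not before a nasal consonant → unchanged [e].

[poɡnuɡnõŋkãmne]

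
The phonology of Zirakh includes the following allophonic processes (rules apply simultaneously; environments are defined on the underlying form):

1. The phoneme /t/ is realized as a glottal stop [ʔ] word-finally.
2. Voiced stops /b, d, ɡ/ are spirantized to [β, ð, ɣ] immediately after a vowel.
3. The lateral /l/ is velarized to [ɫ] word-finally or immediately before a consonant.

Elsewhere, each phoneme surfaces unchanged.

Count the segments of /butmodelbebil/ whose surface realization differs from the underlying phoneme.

4

Segments that undergo a rule: /d/ → [ð] (rule 2); /l/ → [ɫ] (rule 3); /b/ → [β] (rule 2); /l/ → [ɫ] (rule 3).
All other segments surface unchanged.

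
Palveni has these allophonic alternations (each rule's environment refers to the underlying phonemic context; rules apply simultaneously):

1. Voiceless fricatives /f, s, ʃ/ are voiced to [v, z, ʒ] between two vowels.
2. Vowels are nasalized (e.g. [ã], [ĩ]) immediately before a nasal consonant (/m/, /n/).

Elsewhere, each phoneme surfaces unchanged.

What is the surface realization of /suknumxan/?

[suknũmxãn]

/s/ (word-initial): rule 1 targets it, but not between two vowels → unchanged [s].
/u/ (between /s/ and /k/) fails the environment for rule 2, so it stays [u].
/k/ (between /u/ and /n/) is unaffected → [k].
/n/ (between /k/ and /u/): no rule targets it → [n].
/u/ meets the environment for rule 2 (before a nasal consonant) → [ũ].
/m/ — not in any rule's target class → [m].
/x/ (between /m/ and /a/): no rule targets it → [x].
Rule 2 applies to /a/ (between /x/ and /n/: before a nasal consonant) → [ã].
/n/ — not in any rule's target class → [n].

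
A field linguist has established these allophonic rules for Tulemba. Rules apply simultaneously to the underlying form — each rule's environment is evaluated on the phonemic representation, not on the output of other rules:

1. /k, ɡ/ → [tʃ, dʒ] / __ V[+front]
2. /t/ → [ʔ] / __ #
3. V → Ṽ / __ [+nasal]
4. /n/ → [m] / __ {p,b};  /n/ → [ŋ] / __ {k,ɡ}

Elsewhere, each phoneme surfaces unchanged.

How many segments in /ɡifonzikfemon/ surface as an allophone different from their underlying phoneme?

4

Segments that undergo a rule: /ɡ/ → [dʒ] (rule 1); /o/ → [õ] (rule 3); /e/ → [ẽ] (rule 3); /o/ → [õ] (rule 3).
All other segments surface unchanged.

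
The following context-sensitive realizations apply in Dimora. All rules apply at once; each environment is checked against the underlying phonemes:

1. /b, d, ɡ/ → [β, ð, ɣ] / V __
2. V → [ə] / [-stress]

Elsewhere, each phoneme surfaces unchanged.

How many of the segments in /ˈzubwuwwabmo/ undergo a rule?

5

Segments that undergo a rule: /b/ → [β] (rule 1); /u/ → [ə] (rule 2); /a/ → [ə] (rule 2); /b/ → [β] (rule 1); /o/ → [ə] (rule 2).
All other segments surface unchanged.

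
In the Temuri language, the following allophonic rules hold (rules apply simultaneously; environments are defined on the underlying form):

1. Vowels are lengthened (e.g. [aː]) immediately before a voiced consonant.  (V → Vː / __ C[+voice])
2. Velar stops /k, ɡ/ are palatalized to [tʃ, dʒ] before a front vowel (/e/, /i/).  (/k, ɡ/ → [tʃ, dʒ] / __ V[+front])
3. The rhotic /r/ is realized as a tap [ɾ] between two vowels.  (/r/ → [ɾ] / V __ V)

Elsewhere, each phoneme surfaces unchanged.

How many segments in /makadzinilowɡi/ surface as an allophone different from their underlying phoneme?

Segments that undergo a rule: /a/ → [aː] (rule 1); /i/ → [iː] (rule 1); /i/ → [iː] (rule 1); /o/ → [oː] (rule 1); /ɡ/ → [dʒ] (rule 2).
All other segments surface unchanged.

5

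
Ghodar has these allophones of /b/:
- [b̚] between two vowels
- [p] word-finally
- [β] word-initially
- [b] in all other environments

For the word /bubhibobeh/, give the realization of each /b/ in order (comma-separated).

[β], [b], [b̚], [b̚]

Occurrence 1 (position 1): word-initially → [β].
Occurrence 2 (position 3): no conditioning environment matches → elsewhere allophone [b].
Occurrence 3 (position 6): between two vowels → [b̚].
Occurrence 4 (position 8): between two vowels → [b̚].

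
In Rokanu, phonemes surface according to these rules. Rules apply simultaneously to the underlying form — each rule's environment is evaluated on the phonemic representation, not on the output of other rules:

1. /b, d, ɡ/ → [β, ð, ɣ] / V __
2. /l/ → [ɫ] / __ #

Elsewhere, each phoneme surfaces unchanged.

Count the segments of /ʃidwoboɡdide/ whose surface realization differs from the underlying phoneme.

Segments that undergo a rule: /d/ → [ð] (rule 1); /b/ → [β] (rule 1); /ɡ/ → [ɣ] (rule 1); /d/ → [ð] (rule 1).
All other segments surface unchanged.

4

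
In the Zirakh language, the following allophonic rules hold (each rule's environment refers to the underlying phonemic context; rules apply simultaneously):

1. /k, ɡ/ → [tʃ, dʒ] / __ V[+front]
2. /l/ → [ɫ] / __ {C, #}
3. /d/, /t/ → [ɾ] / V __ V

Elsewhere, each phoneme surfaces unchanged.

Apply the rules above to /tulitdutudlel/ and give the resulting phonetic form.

[tulitduɾudleɫ]

/t/ (word-initial) fails the environment for rule 3, so it stays [t].
/l/ (between /u/ and /i/) fails the environment for rule 2, so it stays [l].
/t/ (between /i/ and /d/): rule 3 targets it, but not between two vowels → unchanged [t].
/d/ (between /t/ and /u/) is in the target of rule 3 but the environment (between two vowels) is not met → [d].
Rule 3 applies to /t/ (between /u/ and /u/: between two vowels) → [ɾ].
/d/ (between /u/ and /l/): rule 3 targets it, but not between two vowels → unchanged [d].
/l/ (between /d/ and /e/) fails the environment for rule 2, so it stays [l].
/l/ (word-final) occurs word-finally or immediately before a consonant → [ɫ] by rule 2.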